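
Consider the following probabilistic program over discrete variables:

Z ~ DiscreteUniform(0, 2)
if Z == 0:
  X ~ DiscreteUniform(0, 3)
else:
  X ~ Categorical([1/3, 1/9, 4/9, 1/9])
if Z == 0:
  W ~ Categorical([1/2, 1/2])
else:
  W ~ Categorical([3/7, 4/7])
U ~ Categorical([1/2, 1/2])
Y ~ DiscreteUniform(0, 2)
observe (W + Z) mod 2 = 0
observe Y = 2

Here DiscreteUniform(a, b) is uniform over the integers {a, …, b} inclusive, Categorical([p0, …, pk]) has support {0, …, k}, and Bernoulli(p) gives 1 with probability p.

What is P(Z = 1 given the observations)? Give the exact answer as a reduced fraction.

Enumerate traces; 24 have nonzero weight after conditioning:
  (Z=0, X=0, W=0, U=0, Y=2) weight 1/144
  (Z=0, X=0, W=0, U=1, Y=2) weight 1/144
  (Z=0, X=1, W=0, U=0, Y=2) weight 1/144
  (Z=0, X=1, W=0, U=1, Y=2) weight 1/144
  (Z=0, X=2, W=0, U=0, Y=2) weight 1/144
  (Z=0, X=2, W=0, U=1, Y=2) weight 1/144
  (Z=0, X=3, W=0, U=0, Y=2) weight 1/144
  (Z=0, X=3, W=0, U=1, Y=2) weight 1/144
  (Z=1, X=0, W=1, U=0, Y=2) weight 2/189
  (Z=2, X=0, W=0, U=0, Y=2) weight 1/126
  … 14 more
Group by Z:
  weight(Z=0) = 1/18
  weight(Z=1) = 4/63
  weight(Z=2) = 1/21
Total weight = 1/18 + 4/63 + 1/21 = 1/6
P(Z=0 | obs) = 1/18 / 1/6 = 1/3
P(Z=1 | obs) = 4/63 / 1/6 = 8/21
P(Z=2 | obs) = 1/21 / 1/6 = 2/7

P(Z = 1 | obs) = 8/21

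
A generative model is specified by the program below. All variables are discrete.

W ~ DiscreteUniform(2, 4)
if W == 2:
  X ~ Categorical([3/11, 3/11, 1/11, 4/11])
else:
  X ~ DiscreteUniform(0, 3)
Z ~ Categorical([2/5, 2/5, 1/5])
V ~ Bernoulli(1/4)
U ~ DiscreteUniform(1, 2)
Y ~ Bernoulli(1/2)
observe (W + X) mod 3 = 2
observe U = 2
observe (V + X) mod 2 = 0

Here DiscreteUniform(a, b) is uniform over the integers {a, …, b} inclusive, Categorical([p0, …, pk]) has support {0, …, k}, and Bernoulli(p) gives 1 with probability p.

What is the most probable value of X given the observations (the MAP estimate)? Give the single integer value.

argmax_v P(X = v | obs) = 0

Enumerate traces; 24 have nonzero weight after conditioning:
  (W=2, X=0, Z=0, V=0, U=2, Y=0) weight 3/440
  (W=2, X=0, Z=0, V=0, U=2, Y=1) weight 3/440
  (W=2, X=0, Z=1, V=0, U=2, Y=0) weight 3/440
  (W=2, X=0, Z=1, V=0, U=2, Y=1) weight 3/440
  (W=2, X=0, Z=2, V=0, U=2, Y=0) weight 3/880
  (W=2, X=0, Z=2, V=0, U=2, Y=1) weight 3/880
  (W=2, X=3, Z=0, V=1, U=2, Y=0) weight 1/330
  (W=2, X=3, Z=0, V=1, U=2, Y=1) weight 1/330
  (W=3, X=2, Z=0, V=0, U=2, Y=0) weight 1/160
  (W=4, X=1, Z=0, V=1, U=2, Y=0) weight 1/480
  … 14 more
Group by X:
  weight(X=0) = 3/88
  weight(X=1) = 1/96
  weight(X=2) = 1/32
  weight(X=3) = 1/66
Total weight = 3/88 + 1/96 + 1/32 + 1/66 = 1/11
P(X=0 | obs) = 3/88 / 1/11 = 3/8
P(X=1 | obs) = 1/96 / 1/11 = 11/96
P(X=2 | obs) = 1/32 / 1/11 = 11/32
P(X=3 | obs) = 1/66 / 1/11 = 1/6
argmax = 0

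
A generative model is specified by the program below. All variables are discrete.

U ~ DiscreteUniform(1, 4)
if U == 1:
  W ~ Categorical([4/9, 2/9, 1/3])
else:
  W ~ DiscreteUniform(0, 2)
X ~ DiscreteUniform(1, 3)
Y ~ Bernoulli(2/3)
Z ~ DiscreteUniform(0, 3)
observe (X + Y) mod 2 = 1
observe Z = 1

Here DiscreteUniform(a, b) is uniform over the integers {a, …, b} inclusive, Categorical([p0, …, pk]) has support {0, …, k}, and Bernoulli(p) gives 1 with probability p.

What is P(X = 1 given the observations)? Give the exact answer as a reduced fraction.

Enumerate traces; 36 have nonzero weight after conditioning:
  (U=1, W=0, X=1, Y=0, Z=1) weight 1/324
  (U=1, W=0, X=2, Y=1, Z=1) weight 1/162
  (U=1, W=0, X=3, Y=0, Z=1) weight 1/324
  (U=1, W=1, X=1, Y=0, Z=1) weight 1/648
  (U=1, W=1, X=2, Y=1, Z=1) weight 1/324
  (U=1, W=1, X=3, Y=0, Z=1) weight 1/648
  (U=1, W=2, X=1, Y=0, Z=1) weight 1/432
  (U=1, W=2, X=2, Y=1, Z=1) weight 1/216
  … 28 more
Group by X:
  weight(X=1) = 1/36
  weight(X=2) = 1/18
  weight(X=3) = 1/36
Total weight = 1/36 + 1/18 + 1/36 = 1/9
P(X=1 | obs) = 1/36 / 1/9 = 1/4
P(X=2 | obs) = 1/18 / 1/9 = 1/2
P(X=3 | obs) = 1/36 / 1/9 = 1/4

P(X = 1 | obs) = 1/4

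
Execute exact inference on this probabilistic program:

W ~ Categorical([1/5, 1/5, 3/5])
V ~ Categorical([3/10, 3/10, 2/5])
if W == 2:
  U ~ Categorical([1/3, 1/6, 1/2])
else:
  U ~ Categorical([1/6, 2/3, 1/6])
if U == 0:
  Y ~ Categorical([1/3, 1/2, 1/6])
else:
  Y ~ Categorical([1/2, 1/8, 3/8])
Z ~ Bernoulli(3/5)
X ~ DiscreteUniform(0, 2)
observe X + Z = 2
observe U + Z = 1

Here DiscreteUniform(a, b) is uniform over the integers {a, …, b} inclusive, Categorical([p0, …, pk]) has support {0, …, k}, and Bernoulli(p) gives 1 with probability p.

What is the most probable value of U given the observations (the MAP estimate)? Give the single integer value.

Enumerate traces; 54 have nonzero weight after conditioning:
  (W=0, V=0, U=0, Y=0, Z=1, X=1) weight 1/1500
  (W=0, V=0, U=0, Y=1, Z=1, X=1) weight 1/1000
  (W=0, V=0, U=0, Y=2, Z=1, X=1) weight 1/3000
  (W=0, V=0, U=1, Y=0, Z=0, X=2) weight 1/375
  (W=0, V=0, U=1, Y=1, Z=0, X=2) weight 1/1500
  (W=0, V=0, U=1, Y=2, Z=0, X=2) weight 1/500
  (W=0, V=1, U=0, Y=0, Z=1, X=1) weight 1/1500
  (W=0, V=1, U=0, Y=1, Z=1, X=1) weight 1/1000
  … 46 more
Group by U:
  weight(U=0) = 4/75
  weight(U=1) = 11/225
Total weight = 4/75 + 11/225 = 23/225
P(U=0 | obs) = 4/75 / 23/225 = 12/23
P(U=1 | obs) = 11/225 / 23/225 = 11/23
argmax = 0

argmax_v P(U = v | obs) = 0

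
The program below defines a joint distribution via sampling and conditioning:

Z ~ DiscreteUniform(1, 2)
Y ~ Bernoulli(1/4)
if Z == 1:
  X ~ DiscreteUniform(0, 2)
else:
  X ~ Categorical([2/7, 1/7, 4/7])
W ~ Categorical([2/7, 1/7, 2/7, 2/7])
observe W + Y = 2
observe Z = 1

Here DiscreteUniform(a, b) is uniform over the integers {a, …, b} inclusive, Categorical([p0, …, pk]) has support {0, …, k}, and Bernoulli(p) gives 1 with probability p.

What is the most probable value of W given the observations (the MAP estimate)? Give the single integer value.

argmax_v P(W = v | obs) = 2

Enumerate traces; 6 have nonzero weight after conditioning:
  (Z=1, Y=0, X=0, W=2) weight 1/28
  (Z=1, Y=0, X=1, W=2) weight 1/28
  (Z=1, Y=0, X=2, W=2) weight 1/28
  (Z=1, Y=1, X=0, W=1) weight 1/168
  (Z=1, Y=1, X=1, W=1) weight 1/168
  (Z=1, Y=1, X=2, W=1) weight 1/168
Group by W:
  weight(W=1) = 1/56
  weight(W=2) = 3/28
Total weight = 1/56 + 3/28 = 1/8
P(W=1 | obs) = 1/56 / 1/8 = 1/7
P(W=2 | obs) = 3/28 / 1/8 = 6/7
argmax = 2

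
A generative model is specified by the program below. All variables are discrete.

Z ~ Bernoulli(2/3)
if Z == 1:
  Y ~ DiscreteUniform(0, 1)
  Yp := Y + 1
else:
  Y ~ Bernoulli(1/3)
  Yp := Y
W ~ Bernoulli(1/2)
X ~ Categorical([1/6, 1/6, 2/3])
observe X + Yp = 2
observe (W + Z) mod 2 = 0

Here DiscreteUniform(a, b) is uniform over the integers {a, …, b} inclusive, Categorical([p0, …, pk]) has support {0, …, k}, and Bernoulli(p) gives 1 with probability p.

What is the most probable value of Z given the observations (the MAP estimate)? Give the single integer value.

Enumerate traces; 4 have nonzero weight after conditioning:
  (Z=0, Y=0, W=0, X=2) weight 2/27
  (Z=0, Y=1, W=0, X=1) weight 1/108
  (Z=1, Y=0, W=1, X=1) weight 1/36
  (Z=1, Y=1, W=1, X=0) weight 1/36
Group by Z:
  weight(Z=0) = 1/12
  weight(Z=1) = 1/18
Total weight = 1/12 + 1/18 = 5/36
P(Z=0 | obs) = 1/12 / 5/36 = 3/5
P(Z=1 | obs) = 1/18 / 5/36 = 2/5
argmax = 0

argmax_v P(Z = v | obs) = 0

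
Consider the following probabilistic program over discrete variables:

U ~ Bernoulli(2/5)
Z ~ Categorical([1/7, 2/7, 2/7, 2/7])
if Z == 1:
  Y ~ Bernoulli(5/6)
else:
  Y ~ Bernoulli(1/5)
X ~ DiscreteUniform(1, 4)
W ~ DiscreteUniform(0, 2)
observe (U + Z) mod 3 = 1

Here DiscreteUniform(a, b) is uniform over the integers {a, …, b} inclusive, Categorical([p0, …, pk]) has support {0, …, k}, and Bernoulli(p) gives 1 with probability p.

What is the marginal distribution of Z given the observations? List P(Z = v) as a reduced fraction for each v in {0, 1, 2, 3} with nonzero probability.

P(Z=0) = 1/6, P(Z=1) = 1/2, P(Z=3) = 1/3

Enumerate traces; 72 have nonzero weight after conditioning:
  (U=0, Z=1, Y=0, X=1, W=0) weight 1/420
  (U=0, Z=1, Y=0, X=1, W=1) weight 1/420
  (U=0, Z=1, Y=0, X=1, W=2) weight 1/420
  (U=0, Z=1, Y=0, X=2, W=0) weight 1/420
  (U=0, Z=1, Y=0, X=2, W=1) weight 1/420
  (U=0, Z=1, Y=0, X=2, W=2) weight 1/420
  (U=0, Z=1, Y=0, X=3, W=0) weight 1/420
  (U=0, Z=1, Y=0, X=3, W=1) weight 1/420
  (U=1, Z=0, Y=0, X=1, W=0) weight 2/525
  (U=1, Z=3, Y=0, X=1, W=0) weight 4/525
  … 62 more
Group by Z:
  weight(Z=0) = 2/35
  weight(Z=1) = 6/35
  weight(Z=3) = 4/35
Total weight = 2/35 + 6/35 + 4/35 = 12/35
P(Z=0 | obs) = 2/35 / 12/35 = 1/6
P(Z=1 | obs) = 6/35 / 12/35 = 1/2
P(Z=3 | obs) = 4/35 / 12/35 = 1/3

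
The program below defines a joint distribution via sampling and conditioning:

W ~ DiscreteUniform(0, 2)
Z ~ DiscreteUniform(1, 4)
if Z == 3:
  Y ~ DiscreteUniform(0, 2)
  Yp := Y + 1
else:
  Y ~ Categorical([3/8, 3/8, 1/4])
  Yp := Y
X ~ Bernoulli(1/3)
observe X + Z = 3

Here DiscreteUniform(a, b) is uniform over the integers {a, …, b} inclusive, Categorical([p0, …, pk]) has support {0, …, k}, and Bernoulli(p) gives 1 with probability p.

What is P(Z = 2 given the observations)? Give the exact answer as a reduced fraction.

Enumerate traces; 18 have nonzero weight after conditioning:
  (W=0, Z=2, Y=0, X=1) weight 1/96
  (W=0, Z=2, Y=1, X=1) weight 1/96
  (W=0, Z=2, Y=2, X=1) weight 1/144
  (W=0, Z=3, Y=0, X=0) weight 1/54
  (W=0, Z=3, Y=1, X=0) weight 1/54
  (W=0, Z=3, Y=2, X=0) weight 1/54
  (W=1, Z=2, Y=0, X=1) weight 1/96
  (W=1, Z=2, Y=1, X=1) weight 1/96
  … 10 more
Group by Z:
  weight(Z=2) = 1/12
  weight(Z=3) = 1/6
Total weight = 1/12 + 1/6 = 1/4
P(Z=2 | obs) = 1/12 / 1/4 = 1/3
P(Z=3 | obs) = 1/6 / 1/4 = 2/3

P(Z = 2 | obs) = 1/3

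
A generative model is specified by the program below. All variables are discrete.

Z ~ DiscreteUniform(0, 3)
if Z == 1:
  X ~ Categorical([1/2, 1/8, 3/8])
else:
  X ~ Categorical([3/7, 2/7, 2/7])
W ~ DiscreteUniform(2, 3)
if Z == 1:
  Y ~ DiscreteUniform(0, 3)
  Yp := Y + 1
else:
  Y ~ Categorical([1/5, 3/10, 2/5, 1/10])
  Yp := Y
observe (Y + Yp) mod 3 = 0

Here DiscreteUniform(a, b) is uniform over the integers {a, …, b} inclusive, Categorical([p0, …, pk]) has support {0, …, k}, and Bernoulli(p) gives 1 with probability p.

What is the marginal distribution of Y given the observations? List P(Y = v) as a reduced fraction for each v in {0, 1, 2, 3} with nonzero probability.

Enumerate traces; 42 have nonzero weight after conditioning:
  (Z=0, X=0, W=2, Y=0) weight 3/280
  (Z=0, X=0, W=2, Y=3) weight 3/560
  (Z=0, X=0, W=3, Y=0) weight 3/280
  (Z=0, X=0, W=3, Y=3) weight 3/560
  (Z=0, X=1, W=2, Y=0) weight 1/140
  (Z=0, X=1, W=2, Y=3) weight 1/280
  (Z=0, X=1, W=3, Y=0) weight 1/140
  (Z=0, X=1, W=3, Y=3) weight 1/280
  (Z=1, X=0, W=2, Y=1) weight 1/64
  … 33 more
Group by Y:
  weight(Y=0) = 3/20
  weight(Y=1) = 1/16
  weight(Y=3) = 3/40
Total weight = 3/20 + 1/16 + 3/40 = 23/80
P(Y=0 | obs) = 3/20 / 23/80 = 12/23
P(Y=1 | obs) = 1/16 / 23/80 = 5/23
P(Y=3 | obs) = 3/40 / 23/80 = 6/23

P(Y=0) = 12/23, P(Y=1) = 5/23, P(Y=3) = 6/23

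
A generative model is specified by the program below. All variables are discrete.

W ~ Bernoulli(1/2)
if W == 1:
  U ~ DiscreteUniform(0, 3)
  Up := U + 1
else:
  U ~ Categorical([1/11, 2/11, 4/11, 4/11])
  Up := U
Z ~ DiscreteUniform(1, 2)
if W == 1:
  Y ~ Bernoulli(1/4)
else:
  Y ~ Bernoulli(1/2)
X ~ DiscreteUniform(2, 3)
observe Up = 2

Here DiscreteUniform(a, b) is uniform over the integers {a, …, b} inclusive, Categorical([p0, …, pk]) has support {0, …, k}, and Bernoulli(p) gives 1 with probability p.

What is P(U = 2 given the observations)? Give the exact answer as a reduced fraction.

Enumerate traces; 16 have nonzero weight after conditioning:
  (W=0, U=2, Z=1, Y=0, X=2) weight 1/44
  (W=0, U=2, Z=1, Y=0, X=3) weight 1/44
  (W=0, U=2, Z=1, Y=1, X=2) weight 1/44
  (W=0, U=2, Z=1, Y=1, X=3) weight 1/44
  (W=0, U=2, Z=2, Y=0, X=2) weight 1/44
  (W=0, U=2, Z=2, Y=0, X=3) weight 1/44
  (W=0, U=2, Z=2, Y=1, X=2) weight 1/44
  (W=0, U=2, Z=2, Y=1, X=3) weight 1/44
  (W=1, U=1, Z=1, Y=0, X=2) weight 3/128
  … 7 more
Group by U:
  weight(U=1) = 1/8
  weight(U=2) = 2/11
Total weight = 1/8 + 2/11 = 27/88
P(U=1 | obs) = 1/8 / 27/88 = 11/27
P(U=2 | obs) = 2/11 / 27/88 = 16/27

P(U = 2 | obs) = 16/27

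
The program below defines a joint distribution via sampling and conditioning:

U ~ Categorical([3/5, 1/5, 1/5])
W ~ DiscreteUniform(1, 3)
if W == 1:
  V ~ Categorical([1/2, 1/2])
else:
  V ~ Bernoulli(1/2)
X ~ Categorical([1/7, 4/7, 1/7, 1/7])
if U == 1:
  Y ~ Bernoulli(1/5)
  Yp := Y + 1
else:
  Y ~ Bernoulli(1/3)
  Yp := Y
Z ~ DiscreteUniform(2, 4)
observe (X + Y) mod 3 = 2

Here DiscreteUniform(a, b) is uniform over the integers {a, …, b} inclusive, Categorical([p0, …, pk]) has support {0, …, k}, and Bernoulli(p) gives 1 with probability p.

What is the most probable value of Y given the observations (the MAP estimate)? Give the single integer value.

Enumerate traces; 108 have nonzero weight after conditioning:
  (U=0, W=1, V=0, X=1, Y=1, Z=2) weight 2/315
  (U=0, W=1, V=0, X=1, Y=1, Z=3) weight 2/315
  (U=0, W=1, V=0, X=1, Y=1, Z=4) weight 2/315
  (U=0, W=1, V=0, X=2, Y=0, Z=2) weight 1/315
  (U=0, W=1, V=0, X=2, Y=0, Z=3) weight 1/315
  (U=0, W=1, V=0, X=2, Y=0, Z=4) weight 1/315
  (U=0, W=1, V=1, X=1, Y=1, Z=2) weight 2/315
  (U=0, W=1, V=1, X=1, Y=1, Z=3) weight 2/315
  … 100 more
Group by Y:
  weight(Y=0) = 52/525
  weight(Y=1) = 92/525
Total weight = 52/525 + 92/525 = 48/175
P(Y=0 | obs) = 52/525 / 48/175 = 13/36
P(Y=1 | obs) = 92/525 / 48/175 = 23/36
argmax = 1

argmax_v P(Y = v | obs) = 1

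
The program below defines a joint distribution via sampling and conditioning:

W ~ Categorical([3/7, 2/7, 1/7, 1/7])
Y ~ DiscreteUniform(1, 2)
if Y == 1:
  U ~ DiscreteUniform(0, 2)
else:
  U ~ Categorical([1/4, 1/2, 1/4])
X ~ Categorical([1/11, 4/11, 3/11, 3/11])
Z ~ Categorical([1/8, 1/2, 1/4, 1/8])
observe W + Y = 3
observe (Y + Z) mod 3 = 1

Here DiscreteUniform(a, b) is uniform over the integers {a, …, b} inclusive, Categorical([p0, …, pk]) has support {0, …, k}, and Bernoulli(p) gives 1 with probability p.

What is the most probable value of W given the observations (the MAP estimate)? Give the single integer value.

Enumerate traces; 36 have nonzero weight after conditioning:
  (W=1, Y=2, U=0, X=0, Z=2) weight 1/1232
  (W=1, Y=2, U=0, X=1, Z=2) weight 1/308
  (W=1, Y=2, U=0, X=2, Z=2) weight 3/1232
  (W=1, Y=2, U=0, X=3, Z=2) weight 3/1232
  (W=1, Y=2, U=1, X=0, Z=2) weight 1/616
  (W=1, Y=2, U=1, X=1, Z=2) weight 1/154
  (W=1, Y=2, U=1, X=2, Z=2) weight 3/616
  (W=1, Y=2, U=1, X=3, Z=2) weight 3/616
  (W=2, Y=1, U=0, X=0, Z=0) weight 1/3696
  … 27 more
Group by W:
  weight(W=1) = 1/28
  weight(W=2) = 1/56
Total weight = 1/28 + 1/56 = 3/56
P(W=1 | obs) = 1/28 / 3/56 = 2/3
P(W=2 | obs) = 1/56 / 3/56 = 1/3
argmax = 1

argmax_v P(W = v | obs) = 1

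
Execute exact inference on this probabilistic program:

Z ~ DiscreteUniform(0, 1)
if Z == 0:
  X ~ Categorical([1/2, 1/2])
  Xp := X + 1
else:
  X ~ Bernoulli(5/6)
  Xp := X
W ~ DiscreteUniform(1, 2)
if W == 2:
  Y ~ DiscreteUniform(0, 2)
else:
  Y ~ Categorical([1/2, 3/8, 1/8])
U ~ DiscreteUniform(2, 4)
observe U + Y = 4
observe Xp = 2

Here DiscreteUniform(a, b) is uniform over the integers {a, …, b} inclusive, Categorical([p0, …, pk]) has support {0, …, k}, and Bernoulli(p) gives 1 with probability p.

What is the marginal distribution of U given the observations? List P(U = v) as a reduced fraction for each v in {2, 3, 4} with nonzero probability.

Enumerate traces; 6 have nonzero weight after conditioning:
  (Z=0, X=1, W=1, Y=0, U=4) weight 1/48
  (Z=0, X=1, W=1, Y=1, U=3) weight 1/64
  (Z=0, X=1, W=1, Y=2, U=2) weight 1/192
  (Z=0, X=1, W=2, Y=0, U=4) weight 1/72
  (Z=0, X=1, W=2, Y=1, U=3) weight 1/72
  (Z=0, X=1, W=2, Y=2, U=2) weight 1/72
Group by U:
  weight(U=2) = 11/576
  weight(U=3) = 17/576
  weight(U=4) = 5/144
Total weight = 11/576 + 17/576 + 5/144 = 1/12
P(U=2 | obs) = 11/576 / 1/12 = 11/48
P(U=3 | obs) = 17/576 / 1/12 = 17/48
P(U=4 | obs) = 5/144 / 1/12 = 5/12

P(U=2) = 11/48, P(U=3) = 17/48, P(U=4) = 5/12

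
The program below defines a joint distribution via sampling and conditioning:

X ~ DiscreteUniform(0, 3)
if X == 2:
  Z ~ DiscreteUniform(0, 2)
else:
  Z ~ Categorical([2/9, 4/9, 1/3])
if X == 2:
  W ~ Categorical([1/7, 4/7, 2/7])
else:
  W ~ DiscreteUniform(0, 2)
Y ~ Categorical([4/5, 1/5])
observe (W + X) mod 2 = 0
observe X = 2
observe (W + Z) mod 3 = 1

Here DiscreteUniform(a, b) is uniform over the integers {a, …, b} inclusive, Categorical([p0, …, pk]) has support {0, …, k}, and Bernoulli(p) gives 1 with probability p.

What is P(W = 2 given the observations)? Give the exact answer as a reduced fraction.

P(W = 2 | obs) = 2/3

Enumerate traces; 4 have nonzero weight after conditioning:
  (X=2, Z=1, W=0, Y=0) weight 1/105
  (X=2, Z=1, W=0, Y=1) weight 1/420
  (X=2, Z=2, W=2, Y=0) weight 2/105
  (X=2, Z=2, W=2, Y=1) weight 1/210
Group by W:
  weight(W=0) = 1/84
  weight(W=2) = 1/42
Total weight = 1/84 + 1/42 = 1/28
P(W=0 | obs) = 1/84 / 1/28 = 1/3
P(W=2 | obs) = 1/42 / 1/28 = 2/3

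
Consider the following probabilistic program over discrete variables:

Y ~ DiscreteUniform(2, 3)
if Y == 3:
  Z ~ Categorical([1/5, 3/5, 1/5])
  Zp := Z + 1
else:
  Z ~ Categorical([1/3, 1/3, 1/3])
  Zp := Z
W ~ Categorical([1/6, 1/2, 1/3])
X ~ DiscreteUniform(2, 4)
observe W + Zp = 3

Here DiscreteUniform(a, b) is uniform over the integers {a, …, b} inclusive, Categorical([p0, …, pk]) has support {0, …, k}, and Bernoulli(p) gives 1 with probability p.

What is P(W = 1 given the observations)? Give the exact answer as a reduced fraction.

Enumerate traces; 15 have nonzero weight after conditioning:
  (Y=2, Z=1, W=2, X=2) weight 1/54
  (Y=2, Z=1, W=2, X=3) weight 1/54
  (Y=2, Z=1, W=2, X=4) weight 1/54
  (Y=2, Z=2, W=1, X=2) weight 1/36
  (Y=2, Z=2, W=1, X=3) weight 1/36
  (Y=2, Z=2, W=1, X=4) weight 1/36
  (Y=3, Z=0, W=2, X=2) weight 1/90
  (Y=3, Z=0, W=2, X=3) weight 1/90
  (Y=3, Z=2, W=0, X=2) weight 1/180
  … 6 more
Group by W:
  weight(W=0) = 1/60
  weight(W=1) = 7/30
  weight(W=2) = 4/45
Total weight = 1/60 + 7/30 + 4/45 = 61/180
P(W=0 | obs) = 1/60 / 61/180 = 3/61
P(W=1 | obs) = 7/30 / 61/180 = 42/61
P(W=2 | obs) = 4/45 / 61/180 = 16/61

P(W = 1 | obs) = 42/61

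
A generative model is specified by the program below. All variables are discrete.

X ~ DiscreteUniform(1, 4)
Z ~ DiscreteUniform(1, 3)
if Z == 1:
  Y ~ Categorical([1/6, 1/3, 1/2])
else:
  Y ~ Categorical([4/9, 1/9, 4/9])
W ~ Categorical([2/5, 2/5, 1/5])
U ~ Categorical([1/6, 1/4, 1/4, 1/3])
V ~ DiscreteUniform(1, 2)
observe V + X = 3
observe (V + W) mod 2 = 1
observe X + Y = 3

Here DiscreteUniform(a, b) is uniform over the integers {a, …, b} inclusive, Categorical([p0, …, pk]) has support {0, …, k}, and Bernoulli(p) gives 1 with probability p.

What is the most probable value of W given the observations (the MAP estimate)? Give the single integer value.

argmax_v P(W = v | obs) = 1

Enumerate traces; 36 have nonzero weight after conditioning:
  (X=1, Z=1, Y=2, W=1, U=0, V=2) weight 1/720
  (X=1, Z=1, Y=2, W=1, U=1, V=2) weight 1/480
  (X=1, Z=1, Y=2, W=1, U=2, V=2) weight 1/480
  (X=1, Z=1, Y=2, W=1, U=3, V=2) weight 1/360
  (X=1, Z=2, Y=2, W=1, U=0, V=2) weight 1/810
  (X=1, Z=2, Y=2, W=1, U=1, V=2) weight 1/540
  (X=1, Z=2, Y=2, W=1, U=2, V=2) weight 1/540
  (X=1, Z=2, Y=2, W=1, U=3, V=2) weight 1/405
  (X=2, Z=1, Y=1, W=0, U=0, V=1) weight 1/1080
  (X=2, Z=1, Y=1, W=2, U=0, V=1) weight 1/2160
  … 26 more
Group by W:
  weight(W=0) = 1/108
  weight(W=1) = 5/216
  weight(W=2) = 1/216
Total weight = 1/108 + 5/216 + 1/216 = 1/27
P(W=0 | obs) = 1/108 / 1/27 = 1/4
P(W=1 | obs) = 5/216 / 1/27 = 5/8
P(W=2 | obs) = 1/216 / 1/27 = 1/8
argmax = 1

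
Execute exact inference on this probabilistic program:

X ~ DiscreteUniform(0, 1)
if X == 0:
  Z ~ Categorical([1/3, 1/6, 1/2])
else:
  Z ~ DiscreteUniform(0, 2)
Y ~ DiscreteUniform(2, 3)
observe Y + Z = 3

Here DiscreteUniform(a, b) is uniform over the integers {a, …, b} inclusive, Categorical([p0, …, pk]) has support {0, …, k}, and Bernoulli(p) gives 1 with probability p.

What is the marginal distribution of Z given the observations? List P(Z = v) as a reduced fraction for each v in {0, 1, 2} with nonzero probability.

P(Z=0) = 4/7, P(Z=1) = 3/7

Enumerate traces; 4 have nonzero weight after conditioning:
  (X=0, Z=0, Y=3) weight 1/12
  (X=0, Z=1, Y=2) weight 1/24
  (X=1, Z=0, Y=3) weight 1/12
  (X=1, Z=1, Y=2) weight 1/12
Group by Z:
  weight(Z=0) = 1/6
  weight(Z=1) = 1/8
Total weight = 1/6 + 1/8 = 7/24
P(Z=0 | obs) = 1/6 / 7/24 = 4/7
P(Z=1 | obs) = 1/8 / 7/24 = 3/7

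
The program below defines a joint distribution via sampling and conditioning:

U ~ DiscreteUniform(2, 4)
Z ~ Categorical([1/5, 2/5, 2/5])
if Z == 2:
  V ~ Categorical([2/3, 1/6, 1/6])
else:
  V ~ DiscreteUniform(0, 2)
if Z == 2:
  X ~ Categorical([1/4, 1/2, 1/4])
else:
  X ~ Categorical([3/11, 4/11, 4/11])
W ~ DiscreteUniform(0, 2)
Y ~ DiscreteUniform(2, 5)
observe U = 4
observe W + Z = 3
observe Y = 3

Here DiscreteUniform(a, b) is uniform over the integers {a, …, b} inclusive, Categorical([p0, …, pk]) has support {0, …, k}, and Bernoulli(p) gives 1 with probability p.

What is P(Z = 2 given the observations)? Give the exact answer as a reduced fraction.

Enumerate traces; 18 have nonzero weight after conditioning:
  (U=4, Z=1, V=0, X=0, W=2, Y=3) weight 1/990
  (U=4, Z=1, V=0, X=1, W=2, Y=3) weight 2/1485
  (U=4, Z=1, V=0, X=2, W=2, Y=3) weight 2/1485
  (U=4, Z=1, V=1, X=0, W=2, Y=3) weight 1/990
  (U=4, Z=1, V=1, X=1, W=2, Y=3) weight 2/1485
  (U=4, Z=1, V=1, X=2, W=2, Y=3) weight 2/1485
  (U=4, Z=1, V=2, X=0, W=2, Y=3) weight 1/990
  (U=4, Z=1, V=2, X=1, W=2, Y=3) weight 2/1485
  (U=4, Z=2, V=0, X=0, W=1, Y=3) weight 1/540
  … 9 more
Group by Z:
  weight(Z=1) = 1/90
  weight(Z=2) = 1/90
Total weight = 1/90 + 1/90 = 1/45
P(Z=1 | obs) = 1/90 / 1/45 = 1/2
P(Z=2 | obs) = 1/90 / 1/45 = 1/2

P(Z = 2 | obs) = 1/2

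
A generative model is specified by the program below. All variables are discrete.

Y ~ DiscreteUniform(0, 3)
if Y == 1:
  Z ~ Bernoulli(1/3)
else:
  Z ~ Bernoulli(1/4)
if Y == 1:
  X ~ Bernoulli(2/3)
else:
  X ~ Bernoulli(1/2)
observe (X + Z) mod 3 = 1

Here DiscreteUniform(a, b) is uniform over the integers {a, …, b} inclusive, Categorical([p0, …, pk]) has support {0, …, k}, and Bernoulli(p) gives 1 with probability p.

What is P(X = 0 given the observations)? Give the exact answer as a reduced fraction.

P(X = 0 | obs) = 35/148

Enumerate traces; 8 have nonzero weight after conditioning:
  (Y=0, Z=0, X=1) weight 3/32
  (Y=0, Z=1, X=0) weight 1/32
  (Y=1, Z=0, X=1) weight 1/9
  (Y=1, Z=1, X=0) weight 1/36
  (Y=2, Z=0, X=1) weight 3/32
  (Y=2, Z=1, X=0) weight 1/32
  (Y=3, Z=0, X=1) weight 3/32
  (Y=3, Z=1, X=0) weight 1/32
Group by X:
  weight(X=0) = 35/288
  weight(X=1) = 113/288
Total weight = 35/288 + 113/288 = 37/72
P(X=0 | obs) = 35/288 / 37/72 = 35/148
P(X=1 | obs) = 113/288 / 37/72 = 113/148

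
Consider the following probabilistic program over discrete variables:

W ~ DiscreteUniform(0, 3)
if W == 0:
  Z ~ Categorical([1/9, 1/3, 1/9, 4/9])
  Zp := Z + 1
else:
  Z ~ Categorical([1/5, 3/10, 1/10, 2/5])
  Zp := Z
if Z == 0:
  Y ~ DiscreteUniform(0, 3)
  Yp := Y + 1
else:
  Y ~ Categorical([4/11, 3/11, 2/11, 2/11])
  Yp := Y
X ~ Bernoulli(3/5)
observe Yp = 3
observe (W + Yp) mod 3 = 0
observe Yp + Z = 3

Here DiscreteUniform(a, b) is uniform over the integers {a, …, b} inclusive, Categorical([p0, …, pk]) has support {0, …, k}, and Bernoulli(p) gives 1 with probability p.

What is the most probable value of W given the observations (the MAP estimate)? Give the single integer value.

argmax_v P(W = v | obs) = 3

Enumerate traces; 4 have nonzero weight after conditioning:
  (W=0, Z=0, Y=2, X=0) weight 1/360
  (W=0, Z=0, Y=2, X=1) weight 1/240
  (W=3, Z=0, Y=2, X=0) weight 1/200
  (W=3, Z=0, Y=2, X=1) weight 3/400
Group by W:
  weight(W=0) = 1/144
  weight(W=3) = 1/80
Total weight = 1/144 + 1/80 = 7/360
P(W=0 | obs) = 1/144 / 7/360 = 5/14
P(W=3 | obs) = 1/80 / 7/360 = 9/14
argmax = 3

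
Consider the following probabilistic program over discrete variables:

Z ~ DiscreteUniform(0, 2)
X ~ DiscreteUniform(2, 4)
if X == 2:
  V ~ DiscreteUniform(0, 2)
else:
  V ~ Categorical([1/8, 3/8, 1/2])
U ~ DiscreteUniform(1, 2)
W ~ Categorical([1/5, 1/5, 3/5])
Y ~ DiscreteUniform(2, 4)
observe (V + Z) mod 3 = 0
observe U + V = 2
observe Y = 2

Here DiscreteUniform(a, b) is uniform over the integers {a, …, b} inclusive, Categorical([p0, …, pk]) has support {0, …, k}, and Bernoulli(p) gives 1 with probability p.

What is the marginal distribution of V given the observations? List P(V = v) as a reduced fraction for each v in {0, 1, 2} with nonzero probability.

Enumerate traces; 18 have nonzero weight after conditioning:
  (Z=0, X=2, V=0, U=2, W=0, Y=2) weight 1/810
  (Z=0, X=2, V=0, U=2, W=1, Y=2) weight 1/810
  (Z=0, X=2, V=0, U=2, W=2, Y=2) weight 1/270
  (Z=0, X=3, V=0, U=2, W=0, Y=2) weight 1/2160
  (Z=0, X=3, V=0, U=2, W=1, Y=2) weight 1/2160
  (Z=0, X=3, V=0, U=2, W=2, Y=2) weight 1/720
  (Z=0, X=4, V=0, U=2, W=0, Y=2) weight 1/2160
  (Z=0, X=4, V=0, U=2, W=1, Y=2) weight 1/2160
  (Z=2, X=2, V=1, U=1, W=0, Y=2) weight 1/810
  … 9 more
Group by V:
  weight(V=0) = 7/648
  weight(V=1) = 13/648
Total weight = 7/648 + 13/648 = 5/162
P(V=0 | obs) = 7/648 / 5/162 = 7/20
P(V=1 | obs) = 13/648 / 5/162 = 13/20

P(V=0) = 7/20, P(V=1) = 13/20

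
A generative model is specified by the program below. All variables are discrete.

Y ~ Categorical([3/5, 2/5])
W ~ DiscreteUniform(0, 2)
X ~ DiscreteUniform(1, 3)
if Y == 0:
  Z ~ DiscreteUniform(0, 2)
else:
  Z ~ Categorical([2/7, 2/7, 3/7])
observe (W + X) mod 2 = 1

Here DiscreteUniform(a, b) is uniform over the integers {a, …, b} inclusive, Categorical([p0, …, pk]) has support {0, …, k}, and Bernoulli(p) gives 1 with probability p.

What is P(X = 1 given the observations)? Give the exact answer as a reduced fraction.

Enumerate traces; 30 have nonzero weight after conditioning:
  (Y=0, W=0, X=1, Z=0) weight 1/45
  (Y=0, W=0, X=1, Z=1) weight 1/45
  (Y=0, W=0, X=1, Z=2) weight 1/45
  (Y=0, W=0, X=3, Z=0) weight 1/45
  (Y=0, W=0, X=3, Z=1) weight 1/45
  (Y=0, W=0, X=3, Z=2) weight 1/45
  (Y=0, W=1, X=2, Z=0) weight 1/45
  (Y=0, W=1, X=2, Z=1) weight 1/45
  … 22 more
Group by X:
  weight(X=1) = 2/9
  weight(X=2) = 1/9
  weight(X=3) = 2/9
Total weight = 2/9 + 1/9 + 2/9 = 5/9
P(X=1 | obs) = 2/9 / 5/9 = 2/5
P(X=2 | obs) = 1/9 / 5/9 = 1/5
P(X=3 | obs) = 2/9 / 5/9 = 2/5

P(X = 1 | obs) = 2/5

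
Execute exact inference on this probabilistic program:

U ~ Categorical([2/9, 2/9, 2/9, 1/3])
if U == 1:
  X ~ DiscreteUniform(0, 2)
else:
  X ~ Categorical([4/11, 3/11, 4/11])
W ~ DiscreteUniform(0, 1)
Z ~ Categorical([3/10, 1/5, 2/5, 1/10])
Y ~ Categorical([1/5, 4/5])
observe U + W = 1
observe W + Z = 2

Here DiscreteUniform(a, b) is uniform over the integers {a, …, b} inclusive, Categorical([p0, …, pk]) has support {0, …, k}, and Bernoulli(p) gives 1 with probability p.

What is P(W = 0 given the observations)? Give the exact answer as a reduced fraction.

P(W = 0 | obs) = 2/3

Enumerate traces; 12 have nonzero weight after conditioning:
  (U=0, X=0, W=1, Z=1, Y=0) weight 4/2475
  (U=0, X=0, W=1, Z=1, Y=1) weight 16/2475
  (U=0, X=1, W=1, Z=1, Y=0) weight 1/825
  (U=0, X=1, W=1, Z=1, Y=1) weight 4/825
  (U=0, X=2, W=1, Z=1, Y=0) weight 4/2475
  (U=0, X=2, W=1, Z=1, Y=1) weight 16/2475
  (U=1, X=0, W=0, Z=2, Y=0) weight 2/675
  (U=1, X=0, W=0, Z=2, Y=1) weight 8/675
  … 4 more
Group by W:
  weight(W=0) = 2/45
  weight(W=1) = 1/45
Total weight = 2/45 + 1/45 = 1/15
P(W=0 | obs) = 2/45 / 1/15 = 2/3
P(W=1 | obs) = 1/45 / 1/15 = 1/3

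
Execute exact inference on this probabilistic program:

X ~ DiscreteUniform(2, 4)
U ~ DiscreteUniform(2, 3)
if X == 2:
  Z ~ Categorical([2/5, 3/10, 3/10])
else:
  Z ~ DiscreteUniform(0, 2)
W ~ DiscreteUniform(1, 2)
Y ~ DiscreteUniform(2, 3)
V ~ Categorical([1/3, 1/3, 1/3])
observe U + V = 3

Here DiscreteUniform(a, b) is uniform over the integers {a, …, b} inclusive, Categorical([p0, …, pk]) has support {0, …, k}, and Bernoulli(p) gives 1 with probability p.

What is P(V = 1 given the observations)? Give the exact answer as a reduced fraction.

P(V = 1 | obs) = 1/2

Enumerate traces; 72 have nonzero weight after conditioning:
  (X=2, U=2, Z=0, W=1, Y=2, V=1) weight 1/180
  (X=2, U=2, Z=0, W=1, Y=3, V=1) weight 1/180
  (X=2, U=2, Z=0, W=2, Y=2, V=1) weight 1/180
  (X=2, U=2, Z=0, W=2, Y=3, V=1) weight 1/180
  (X=2, U=2, Z=1, W=1, Y=2, V=1) weight 1/240
  (X=2, U=2, Z=1, W=1, Y=3, V=1) weight 1/240
  (X=2, U=2, Z=1, W=2, Y=2, V=1) weight 1/240
  (X=2, U=2, Z=1, W=2, Y=3, V=1) weight 1/240
  (X=2, U=3, Z=0, W=1, Y=2, V=0) weight 1/180
  … 63 more
Group by V:
  weight(V=0) = 1/6
  weight(V=1) = 1/6
Total weight = 1/6 + 1/6 = 1/3
P(V=0 | obs) = 1/6 / 1/3 = 1/2
P(V=1 | obs) = 1/6 / 1/3 = 1/2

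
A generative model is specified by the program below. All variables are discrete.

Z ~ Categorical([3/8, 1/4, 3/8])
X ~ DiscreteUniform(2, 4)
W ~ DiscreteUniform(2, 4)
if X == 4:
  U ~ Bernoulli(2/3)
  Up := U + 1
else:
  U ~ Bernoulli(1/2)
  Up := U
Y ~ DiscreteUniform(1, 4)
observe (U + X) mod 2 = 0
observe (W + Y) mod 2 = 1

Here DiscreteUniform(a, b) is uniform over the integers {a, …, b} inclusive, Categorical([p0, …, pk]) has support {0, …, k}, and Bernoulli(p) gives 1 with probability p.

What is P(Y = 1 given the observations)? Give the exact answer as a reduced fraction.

Enumerate traces; 54 have nonzero weight after conditioning:
  (Z=0, X=2, W=2, U=0, Y=1) weight 1/192
  (Z=0, X=2, W=2, U=0, Y=3) weight 1/192
  (Z=0, X=2, W=3, U=0, Y=2) weight 1/192
  (Z=0, X=2, W=3, U=0, Y=4) weight 1/192
  (Z=0, X=2, W=4, U=0, Y=1) weight 1/192
  (Z=0, X=2, W=4, U=0, Y=3) weight 1/192
  (Z=0, X=3, W=2, U=1, Y=1) weight 1/192
  (Z=0, X=3, W=2, U=1, Y=3) weight 1/192
  … 46 more
Group by Y:
  weight(Y=1) = 2/27
  weight(Y=2) = 1/27
  weight(Y=3) = 2/27
  weight(Y=4) = 1/27
Total weight = 2/27 + 1/27 + 2/27 + 1/27 = 2/9
P(Y=1 | obs) = 2/27 / 2/9 = 1/3
P(Y=2 | obs) = 1/27 / 2/9 = 1/6
P(Y=3 | obs) = 2/27 / 2/9 = 1/3
P(Y=4 | obs) = 1/27 / 2/9 = 1/6

P(Y = 1 | obs) = 1/3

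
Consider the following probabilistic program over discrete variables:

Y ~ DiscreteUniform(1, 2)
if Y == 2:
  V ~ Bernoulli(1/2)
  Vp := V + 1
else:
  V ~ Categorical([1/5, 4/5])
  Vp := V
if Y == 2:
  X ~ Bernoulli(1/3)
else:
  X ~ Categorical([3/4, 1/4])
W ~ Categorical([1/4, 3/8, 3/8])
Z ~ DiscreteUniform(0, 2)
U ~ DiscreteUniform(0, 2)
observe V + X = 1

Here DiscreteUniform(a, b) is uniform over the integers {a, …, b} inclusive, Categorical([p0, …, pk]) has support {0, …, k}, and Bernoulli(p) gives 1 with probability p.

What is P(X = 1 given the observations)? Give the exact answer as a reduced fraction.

Enumerate traces; 108 have nonzero weight after conditioning:
  (Y=1, V=0, X=1, W=0, Z=0, U=0) weight 1/1440
  (Y=1, V=0, X=1, W=0, Z=0, U=1) weight 1/1440
  (Y=1, V=0, X=1, W=0, Z=0, U=2) weight 1/1440
  (Y=1, V=0, X=1, W=0, Z=1, U=0) weight 1/1440
  (Y=1, V=0, X=1, W=0, Z=1, U=1) weight 1/1440
  (Y=1, V=0, X=1, W=0, Z=1, U=2) weight 1/1440
  (Y=1, V=0, X=1, W=0, Z=2, U=0) weight 1/1440
  (Y=1, V=0, X=1, W=0, Z=2, U=1) weight 1/1440
  (Y=1, V=1, X=0, W=0, Z=0, U=0) weight 1/120
  … 99 more
Group by X:
  weight(X=0) = 7/15
  weight(X=1) = 13/120
Total weight = 7/15 + 13/120 = 23/40
P(X=0 | obs) = 7/15 / 23/40 = 56/69
P(X=1 | obs) = 13/120 / 23/40 = 13/69

P(X = 1 | obs) = 13/69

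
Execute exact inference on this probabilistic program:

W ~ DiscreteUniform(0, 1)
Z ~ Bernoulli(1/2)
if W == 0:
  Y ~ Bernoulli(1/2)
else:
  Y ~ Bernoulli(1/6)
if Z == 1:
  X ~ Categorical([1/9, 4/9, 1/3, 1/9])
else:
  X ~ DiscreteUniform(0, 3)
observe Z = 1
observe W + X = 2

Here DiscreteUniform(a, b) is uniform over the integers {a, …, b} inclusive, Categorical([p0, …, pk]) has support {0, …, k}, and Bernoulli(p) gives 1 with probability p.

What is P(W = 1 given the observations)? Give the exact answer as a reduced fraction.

Enumerate traces; 4 have nonzero weight after conditioning:
  (W=0, Z=1, Y=0, X=2) weight 1/24
  (W=0, Z=1, Y=1, X=2) weight 1/24
  (W=1, Z=1, Y=0, X=1) weight 5/54
  (W=1, Z=1, Y=1, X=1) weight 1/54
Group by W:
  weight(W=0) = 1/12
  weight(W=1) = 1/9
Total weight = 1/12 + 1/9 = 7/36
P(W=0 | obs) = 1/12 / 7/36 = 3/7
P(W=1 | obs) = 1/9 / 7/36 = 4/7

P(W = 1 | obs) = 4/7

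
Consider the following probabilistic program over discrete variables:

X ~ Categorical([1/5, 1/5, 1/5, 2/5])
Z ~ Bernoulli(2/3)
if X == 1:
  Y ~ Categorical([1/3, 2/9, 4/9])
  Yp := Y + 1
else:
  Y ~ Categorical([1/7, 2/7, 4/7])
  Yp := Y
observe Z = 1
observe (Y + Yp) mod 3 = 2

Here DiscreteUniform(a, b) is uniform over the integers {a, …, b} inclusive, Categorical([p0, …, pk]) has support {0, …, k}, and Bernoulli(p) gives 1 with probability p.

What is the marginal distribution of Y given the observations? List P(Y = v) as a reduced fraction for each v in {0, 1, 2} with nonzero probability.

Enumerate traces; 4 have nonzero weight after conditioning:
  (X=0, Z=1, Y=1) weight 4/105
  (X=1, Z=1, Y=2) weight 8/135
  (X=2, Z=1, Y=1) weight 4/105
  (X=3, Z=1, Y=1) weight 8/105
Group by Y:
  weight(Y=1) = 16/105
  weight(Y=2) = 8/135
Total weight = 16/105 + 8/135 = 40/189
P(Y=1 | obs) = 16/105 / 40/189 = 18/25
P(Y=2 | obs) = 8/135 / 40/189 = 7/25

P(Y=1) = 18/25, P(Y=2) = 7/25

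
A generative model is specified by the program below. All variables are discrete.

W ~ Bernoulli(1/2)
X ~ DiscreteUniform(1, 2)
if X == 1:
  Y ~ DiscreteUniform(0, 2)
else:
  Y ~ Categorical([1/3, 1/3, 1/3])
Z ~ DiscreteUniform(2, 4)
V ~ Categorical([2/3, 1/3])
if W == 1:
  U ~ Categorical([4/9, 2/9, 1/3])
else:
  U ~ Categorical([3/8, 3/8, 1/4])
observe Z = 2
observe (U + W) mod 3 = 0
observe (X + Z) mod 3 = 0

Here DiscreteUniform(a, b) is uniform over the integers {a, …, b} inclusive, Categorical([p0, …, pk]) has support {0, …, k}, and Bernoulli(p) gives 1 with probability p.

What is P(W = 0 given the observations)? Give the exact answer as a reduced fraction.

Enumerate traces; 12 have nonzero weight after conditioning:
  (W=0, X=1, Y=0, Z=2, V=0, U=0) weight 1/144
  (W=0, X=1, Y=0, Z=2, V=1, U=0) weight 1/288
  (W=0, X=1, Y=1, Z=2, V=0, U=0) weight 1/144
  (W=0, X=1, Y=1, Z=2, V=1, U=0) weight 1/288
  (W=0, X=1, Y=2, Z=2, V=0, U=0) weight 1/144
  (W=0, X=1, Y=2, Z=2, V=1, U=0) weight 1/288
  (W=1, X=1, Y=0, Z=2, V=0, U=2) weight 1/162
  (W=1, X=1, Y=0, Z=2, V=1, U=2) weight 1/324
  … 4 more
Group by W:
  weight(W=0) = 1/32
  weight(W=1) = 1/36
Total weight = 1/32 + 1/36 = 17/288
P(W=0 | obs) = 1/32 / 17/288 = 9/17
P(W=1 | obs) = 1/36 / 17/288 = 8/17

P(W = 0 | obs) = 9/17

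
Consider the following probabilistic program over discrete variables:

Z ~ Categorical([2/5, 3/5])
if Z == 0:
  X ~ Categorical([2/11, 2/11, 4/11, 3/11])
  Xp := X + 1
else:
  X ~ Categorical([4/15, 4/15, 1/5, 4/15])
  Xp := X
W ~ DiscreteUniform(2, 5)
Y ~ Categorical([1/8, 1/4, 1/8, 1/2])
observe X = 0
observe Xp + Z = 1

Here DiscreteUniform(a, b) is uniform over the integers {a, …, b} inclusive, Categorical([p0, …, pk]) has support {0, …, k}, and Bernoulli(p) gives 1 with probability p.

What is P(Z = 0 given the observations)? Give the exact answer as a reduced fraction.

P(Z = 0 | obs) = 5/16

Enumerate traces; 32 have nonzero weight after conditioning:
  (Z=0, X=0, W=2, Y=0) weight 1/440
  (Z=0, X=0, W=2, Y=1) weight 1/220
  (Z=0, X=0, W=2, Y=2) weight 1/440
  (Z=0, X=0, W=2, Y=3) weight 1/110
  (Z=0, X=0, W=3, Y=0) weight 1/440
  (Z=0, X=0, W=3, Y=1) weight 1/220
  (Z=0, X=0, W=3, Y=2) weight 1/440
  (Z=0, X=0, W=3, Y=3) weight 1/110
  (Z=1, X=0, W=2, Y=0) weight 1/200
  … 23 more
Group by Z:
  weight(Z=0) = 4/55
  weight(Z=1) = 4/25
Total weight = 4/55 + 4/25 = 64/275
P(Z=0 | obs) = 4/55 / 64/275 = 5/16
P(Z=1 | obs) = 4/25 / 64/275 = 11/16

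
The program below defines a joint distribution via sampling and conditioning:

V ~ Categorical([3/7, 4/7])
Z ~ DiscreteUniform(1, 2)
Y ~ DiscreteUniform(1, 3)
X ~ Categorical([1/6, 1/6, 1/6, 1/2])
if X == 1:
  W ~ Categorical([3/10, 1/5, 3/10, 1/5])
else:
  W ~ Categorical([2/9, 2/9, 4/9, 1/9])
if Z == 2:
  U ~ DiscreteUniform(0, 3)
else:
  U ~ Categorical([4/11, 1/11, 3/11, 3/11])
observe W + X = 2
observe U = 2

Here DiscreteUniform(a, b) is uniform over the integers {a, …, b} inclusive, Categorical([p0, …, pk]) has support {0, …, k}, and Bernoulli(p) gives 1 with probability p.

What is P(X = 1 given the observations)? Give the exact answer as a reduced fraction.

P(X = 1 | obs) = 3/13

Enumerate traces; 36 have nonzero weight after conditioning:
  (V=0, Z=1, Y=1, X=0, W=2, U=2) weight 1/693
  (V=0, Z=1, Y=1, X=1, W=1, U=2) weight 1/1540
  (V=0, Z=1, Y=1, X=2, W=0, U=2) weight 1/1386
  (V=0, Z=1, Y=2, X=0, W=2, U=2) weight 1/693
  (V=0, Z=1, Y=2, X=1, W=1, U=2) weight 1/1540
  (V=0, Z=1, Y=2, X=2, W=0, U=2) weight 1/1386
  (V=0, Z=1, Y=3, X=0, W=2, U=2) weight 1/693
  (V=0, Z=1, Y=3, X=1, W=1, U=2) weight 1/1540
  … 28 more
Group by X:
  weight(X=0) = 23/1188
  weight(X=1) = 23/2640
  weight(X=2) = 23/2376
Total weight = 23/1188 + 23/2640 + 23/2376 = 299/7920
P(X=0 | obs) = 23/1188 / 299/7920 = 20/39
P(X=1 | obs) = 23/2640 / 299/7920 = 3/13
P(X=2 | obs) = 23/2376 / 299/7920 = 10/39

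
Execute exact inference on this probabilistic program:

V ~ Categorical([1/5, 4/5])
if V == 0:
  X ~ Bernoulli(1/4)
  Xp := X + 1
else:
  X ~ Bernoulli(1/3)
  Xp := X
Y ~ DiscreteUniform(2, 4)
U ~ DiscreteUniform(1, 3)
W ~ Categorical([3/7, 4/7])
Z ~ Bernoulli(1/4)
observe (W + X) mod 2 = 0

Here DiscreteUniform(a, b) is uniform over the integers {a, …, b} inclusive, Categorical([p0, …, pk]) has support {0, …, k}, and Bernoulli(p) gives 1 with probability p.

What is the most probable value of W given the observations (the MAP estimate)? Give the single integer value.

Enumerate traces; 72 have nonzero weight after conditioning:
  (V=0, X=0, Y=2, U=1, W=0, Z=0) weight 3/560
  (V=0, X=0, Y=2, U=1, W=0, Z=1) weight 1/560
  (V=0, X=0, Y=2, U=2, W=0, Z=0) weight 3/560
  (V=0, X=0, Y=2, U=2, W=0, Z=1) weight 1/560
  (V=0, X=0, Y=2, U=3, W=0, Z=0) weight 3/560
  (V=0, X=0, Y=2, U=3, W=0, Z=1) weight 1/560
  (V=0, X=0, Y=3, U=1, W=0, Z=0) weight 3/560
  (V=0, X=0, Y=3, U=1, W=0, Z=1) weight 1/560
  (V=0, X=1, Y=2, U=1, W=1, Z=0) weight 1/420
  … 63 more
Group by W:
  weight(W=0) = 41/140
  weight(W=1) = 19/105
Total weight = 41/140 + 19/105 = 199/420
P(W=0 | obs) = 41/140 / 199/420 = 123/199
P(W=1 | obs) = 19/105 / 199/420 = 76/199
argmax = 0

argmax_v P(W = v | obs) = 0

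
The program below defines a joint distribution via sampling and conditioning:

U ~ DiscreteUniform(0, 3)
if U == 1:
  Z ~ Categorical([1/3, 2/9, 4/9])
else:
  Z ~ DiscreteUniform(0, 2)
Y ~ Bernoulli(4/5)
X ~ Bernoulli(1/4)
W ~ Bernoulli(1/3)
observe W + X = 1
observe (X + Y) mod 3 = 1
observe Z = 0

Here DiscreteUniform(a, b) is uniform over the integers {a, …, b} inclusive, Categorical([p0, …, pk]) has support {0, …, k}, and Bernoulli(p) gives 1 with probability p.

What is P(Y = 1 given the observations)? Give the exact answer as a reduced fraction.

P(Y = 1 | obs) = 6/7

Enumerate traces; 8 have nonzero weight after conditioning:
  (U=0, Z=0, Y=0, X=1, W=0) weight 1/360
  (U=0, Z=0, Y=1, X=0, W=1) weight 1/60
  (U=1, Z=0, Y=0, X=1, W=0) weight 1/360
  (U=1, Z=0, Y=1, X=0, W=1) weight 1/60
  (U=2, Z=0, Y=0, X=1, W=0) weight 1/360
  (U=2, Z=0, Y=1, X=0, W=1) weight 1/60
  (U=3, Z=0, Y=0, X=1, W=0) weight 1/360
  (U=3, Z=0, Y=1, X=0, W=1) weight 1/60
Group by Y:
  weight(Y=0) = 1/90
  weight(Y=1) = 1/15
Total weight = 1/90 + 1/15 = 7/90
P(Y=0 | obs) = 1/90 / 7/90 = 1/7
P(Y=1 | obs) = 1/15 / 7/90 = 6/7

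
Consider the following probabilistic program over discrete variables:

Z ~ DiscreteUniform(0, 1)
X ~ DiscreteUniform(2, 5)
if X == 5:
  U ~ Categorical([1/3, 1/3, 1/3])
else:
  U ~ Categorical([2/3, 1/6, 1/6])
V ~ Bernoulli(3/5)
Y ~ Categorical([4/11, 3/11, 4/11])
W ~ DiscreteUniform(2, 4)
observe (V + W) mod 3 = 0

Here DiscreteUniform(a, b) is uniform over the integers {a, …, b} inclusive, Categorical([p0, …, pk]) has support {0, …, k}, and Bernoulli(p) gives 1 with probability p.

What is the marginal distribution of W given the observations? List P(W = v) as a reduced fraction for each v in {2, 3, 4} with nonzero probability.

P(W=2) = 3/5, P(W=3) = 2/5

Enumerate traces; 144 have nonzero weight after conditioning:
  (Z=0, X=2, U=0, V=0, Y=0, W=3) weight 2/495
  (Z=0, X=2, U=0, V=0, Y=1, W=3) weight 1/330
  (Z=0, X=2, U=0, V=0, Y=2, W=3) weight 2/495
  (Z=0, X=2, U=0, V=1, Y=0, W=2) weight 1/165
  (Z=0, X=2, U=0, V=1, Y=1, W=2) weight 1/220
  (Z=0, X=2, U=0, V=1, Y=2, W=2) weight 1/165
  (Z=0, X=2, U=1, V=0, Y=0, W=3) weight 1/990
  (Z=0, X=2, U=1, V=0, Y=1, W=3) weight 1/1320
  … 136 more
Group by W:
  weight(W=2) = 1/5
  weight(W=3) = 2/15
Total weight = 1/5 + 2/15 = 1/3
P(W=2 | obs) = 1/5 / 1/3 = 3/5
P(W=3 | obs) = 2/15 / 1/3 = 2/5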